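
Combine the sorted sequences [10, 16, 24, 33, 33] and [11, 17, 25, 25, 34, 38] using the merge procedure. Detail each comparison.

Merging process:

Compare 10 vs 11: take 10 from left. Merged: [10]
Compare 16 vs 11: take 11 from right. Merged: [10, 11]
Compare 16 vs 17: take 16 from left. Merged: [10, 11, 16]
Compare 24 vs 17: take 17 from right. Merged: [10, 11, 16, 17]
Compare 24 vs 25: take 24 from left. Merged: [10, 11, 16, 17, 24]
Compare 33 vs 25: take 25 from right. Merged: [10, 11, 16, 17, 24, 25]
Compare 33 vs 25: take 25 from right. Merged: [10, 11, 16, 17, 24, 25, 25]
Compare 33 vs 34: take 33 from left. Merged: [10, 11, 16, 17, 24, 25, 25, 33]
Compare 33 vs 34: take 33 from left. Merged: [10, 11, 16, 17, 24, 25, 25, 33, 33]
Append remaining from right: [34, 38]. Merged: [10, 11, 16, 17, 24, 25, 25, 33, 33, 34, 38]

Final merged array: [10, 11, 16, 17, 24, 25, 25, 33, 33, 34, 38]
Total comparisons: 9

The merged array is [10, 11, 16, 17, 24, 25, 25, 33, 33, 34, 38], requiring 9 comparisons. The merge step runs in O(n) time where n is the total number of elements.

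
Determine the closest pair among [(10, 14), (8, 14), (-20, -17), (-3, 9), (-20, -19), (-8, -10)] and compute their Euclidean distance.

Computing all pairwise distances among 6 points:

d((10, 14), (8, 14)) = 2.0 <-- minimum
d((10, 14), (-20, -17)) = 43.1393
d((10, 14), (-3, 9)) = 13.9284
d((10, 14), (-20, -19)) = 44.5982
d((10, 14), (-8, -10)) = 30.0
d((8, 14), (-20, -17)) = 41.7732
d((8, 14), (-3, 9)) = 12.083
d((8, 14), (-20, -19)) = 43.2782
d((8, 14), (-8, -10)) = 28.8444
d((-20, -17), (-3, 9)) = 31.0644
d((-20, -17), (-20, -19)) = 2.0 <-- minimum
d((-20, -17), (-8, -10)) = 13.8924
d((-3, 9), (-20, -19)) = 32.7567
d((-3, 9), (-8, -10)) = 19.6469
d((-20, -19), (-8, -10)) = 15.0

Minimum distance: 2.0 (tie among 2 pairs: (10, 14) and (8, 14); (-20, -17) and (-20, -19))

The minimum Euclidean distance is 2.0. There is a tie: 2 pairs achieve this minimum — (10, 14) and (8, 14); (-20, -17) and (-20, -19). Any of these is a valid closest pair. For 6 points, brute-force pairwise comparison is shown above. For large n, the divide-and-conquer algorithm (sort by x, recurse on halves, check the dividing strip) achieves O(n log n).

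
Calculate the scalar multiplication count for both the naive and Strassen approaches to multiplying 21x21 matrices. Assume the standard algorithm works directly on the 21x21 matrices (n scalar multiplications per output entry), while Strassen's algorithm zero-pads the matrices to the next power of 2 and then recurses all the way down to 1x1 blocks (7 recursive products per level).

Matrix multiplication for 21x21 matrices:

Strassen's algorithm requires power-of-2 dimensions. Pad 21x21 to 32x32 (next power of 2).

Standard algorithm: 21^3 = 9261 multiplications
Strassen's algorithm: 7^(log2(32)) = 7^5 = 16807 multiplications
Difference: 9261 - 16807 = -7546 (Strassen uses MORE here due to padding overhead — for small or just-over-power-of-2 n, padding can outweigh the per-level savings)

Standard: 9261 multiplications (21^3). Strassen: 16807 multiplications (7^5, after padding to 32x32). Strassen reduces 8 recursive multiplications to 7 at each level.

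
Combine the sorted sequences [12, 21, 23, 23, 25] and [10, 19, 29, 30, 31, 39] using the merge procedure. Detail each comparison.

Merging process:

Compare 12 vs 10: take 10 from right. Merged: [10]
Compare 12 vs 19: take 12 from left. Merged: [10, 12]
Compare 21 vs 19: take 19 from right. Merged: [10, 12, 19]
Compare 21 vs 29: take 21 from left. Merged: [10, 12, 19, 21]
Compare 23 vs 29: take 23 from left. Merged: [10, 12, 19, 21, 23]
Compare 23 vs 29: take 23 from left. Merged: [10, 12, 19, 21, 23, 23]
Compare 25 vs 29: take 25 from left. Merged: [10, 12, 19, 21, 23, 23, 25]
Append remaining from right: [29, 30, 31, 39]. Merged: [10, 12, 19, 21, 23, 23, 25, 29, 30, 31, 39]

Final merged array: [10, 12, 19, 21, 23, 23, 25, 29, 30, 31, 39]
Total comparisons: 7

The merged array is [10, 12, 19, 21, 23, 23, 25, 29, 30, 31, 39], requiring 7 comparisons. The merge step runs in O(n) time where n is the total number of elements.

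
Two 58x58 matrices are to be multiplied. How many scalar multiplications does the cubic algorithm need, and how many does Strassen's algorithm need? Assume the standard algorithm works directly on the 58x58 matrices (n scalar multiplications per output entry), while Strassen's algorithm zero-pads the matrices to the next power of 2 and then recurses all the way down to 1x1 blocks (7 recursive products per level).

Matrix multiplication for 58x58 matrices:

Strassen's algorithm requires power-of-2 dimensions. Pad 58x58 to 64x64 (next power of 2).

Standard algorithm: 58^3 = 195112 multiplications
Strassen's algorithm: 7^(log2(64)) = 7^6 = 117649 multiplications
Savings: 195112 - 117649 = 77463 multiplications

Standard: 195112 multiplications (58^3). Strassen: 117649 multiplications (7^6, after padding to 64x64). Strassen reduces 8 recursive multiplications to 7 at each level.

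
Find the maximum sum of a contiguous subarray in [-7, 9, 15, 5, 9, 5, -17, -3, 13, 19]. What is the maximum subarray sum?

Using Kadane's algorithm on [-7, 9, 15, 5, 9, 5, -17, -3, 13, 19]:

Scanning through the array:
Position 1 (value 9): max_ending_here = 9, max_so_far = 9
Position 2 (value 15): max_ending_here = 24, max_so_far = 24
Position 3 (value 5): max_ending_here = 29, max_so_far = 29
Position 4 (value 9): max_ending_here = 38, max_so_far = 38
Position 5 (value 5): max_ending_here = 43, max_so_far = 43
Position 6 (value -17): max_ending_here = 26, max_so_far = 43
Position 7 (value -3): max_ending_here = 23, max_so_far = 43
Position 8 (value 13): max_ending_here = 36, max_so_far = 43
Position 9 (value 19): max_ending_here = 55, max_so_far = 55

Maximum subarray: [9, 15, 5, 9, 5, -17, -3, 13, 19]
Maximum sum: 55

The maximum subarray is [9, 15, 5, 9, 5, -17, -3, 13, 19] with sum 55. This subarray runs from index 1 to index 9.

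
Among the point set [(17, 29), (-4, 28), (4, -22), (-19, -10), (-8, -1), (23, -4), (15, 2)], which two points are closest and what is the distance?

Computing all pairwise distances among 7 points:

d((17, 29), (-4, 28)) = 21.0238
d((17, 29), (4, -22)) = 52.6308
d((17, 29), (-19, -10)) = 53.0754
d((17, 29), (-8, -1)) = 39.0512
d((17, 29), (23, -4)) = 33.541
d((17, 29), (15, 2)) = 27.074
d((-4, 28), (4, -22)) = 50.636
d((-4, 28), (-19, -10)) = 40.8534
d((-4, 28), (-8, -1)) = 29.2746
d((-4, 28), (23, -4)) = 41.8688
d((-4, 28), (15, 2)) = 32.2025
d((4, -22), (-19, -10)) = 25.9422
d((4, -22), (-8, -1)) = 24.1868
d((4, -22), (23, -4)) = 26.1725
d((4, -22), (15, 2)) = 26.4008
d((-19, -10), (-8, -1)) = 14.2127
d((-19, -10), (23, -4)) = 42.4264
d((-19, -10), (15, 2)) = 36.0555
d((-8, -1), (23, -4)) = 31.1448
d((-8, -1), (15, 2)) = 23.1948
d((23, -4), (15, 2)) = 10.0 <-- minimum

Closest pair: (23, -4) and (15, 2) with distance 10.0

The closest pair is (23, -4) and (15, 2) with Euclidean distance 10.0. For 7 points, brute-force pairwise comparison is shown above. For large n, the divide-and-conquer algorithm (sort by x, recurse on halves, check the dividing strip) achieves O(n log n).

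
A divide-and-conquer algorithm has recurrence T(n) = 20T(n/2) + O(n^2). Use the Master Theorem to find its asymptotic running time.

Master Theorem for T(n) = 20T(n/2) + O(n^2):

a = 20, b = 2, c = 2
log_b(a) = log_2(20) = 4.3219

Case 1: c = 2 < log_2(20) = 4.3219
T(n) = O(n^(log_2 20))

For T(n) = 20T(n/2) + O(n^2): log_2(20) = 4.3219. This is Case 1 of the Master Theorem (c < log_b(a), work dominated by leaves), giving O(n^(log_2 20)).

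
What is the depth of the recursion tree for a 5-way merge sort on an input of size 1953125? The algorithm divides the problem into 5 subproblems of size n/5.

For divide and conquer with division factor 5:

Problem sizes at each level:
Level 0: 1953125
Level 1: 390625
Level 2: 78125
Level 3: 15625
Level 4: 3125
Level 5: 625
Level 6: 125
Level 7: 25
Level 8: 5
Level 9: 1

The root is level 0 and the size-1 base case is level 9 (the tree spans levels 0 through 9, i.e. 10 levels counting the root), so the depth is the number of divisions: log_5(1953125) = 9

The recursion tree depth is log_5(1953125) = 9. At each level, the problem size is divided by 5, so it takes 9 divisions to reduce to a base case of size 1. The algorithm makes 5 recursive calls at each level.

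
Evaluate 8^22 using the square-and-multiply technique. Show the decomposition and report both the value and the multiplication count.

Computing 8^22 by squaring (build up from 8^1; each line after the first costs one multiplication):

8^1 = 8
8^2 = (8^1)^2 = 8^2 = 64
8^4 = (8^2)^2 = 64^2 = 4096
8^5 = 8 * 8^4 = 8 * 4096 = 32768
8^10 = (8^5)^2 = 32768^2 = 1073741824
8^11 = 8 * 8^10 = 8 * 1073741824 = 8589934592
8^22 = (8^11)^2 = 8589934592^2 = 73786976294838206464

Result: 73786976294838206464
Multiplications needed: 6 (6 lines after 8^1)

8^22 = 73786976294838206464. Using exponentiation by squaring, this requires 6 multiplications. The key idea: if the exponent is even, square the half-power; if odd, multiply by the base once.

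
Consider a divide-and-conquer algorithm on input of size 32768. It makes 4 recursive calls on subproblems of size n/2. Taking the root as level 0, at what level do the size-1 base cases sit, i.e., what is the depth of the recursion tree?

For divide and conquer with division factor 2:

Problem sizes at each level:
Level 0: 32768
Level 1: 16384
Level 2: 8192
Level 3: 4096
Level 4: 2048
Level 5: 1024
Level 6: 512
Level 7: 256
Level 8: 128
Level 9: 64
Level 10: 32
Level 11: 16
Level 12: 8
Level 13: 4
Level 14: 2
Level 15: 1

The root is level 0 and the size-1 base case is level 15 (the tree spans levels 0 through 15, i.e. 16 levels counting the root), so the depth is the number of divisions: log_2(32768) = 15

The recursion tree depth is log_2(32768) = 15. At each level, the problem size is divided by 2, so it takes 15 divisions to reduce to a base case of size 1. The algorithm makes 4 recursive calls at each level.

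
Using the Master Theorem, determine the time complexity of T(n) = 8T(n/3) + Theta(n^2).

Master Theorem for T(n) = 8T(n/3) + O(n^2):

a = 8, b = 3, c = 2
log_b(a) = log_3(8) = 1.8928

Case 3: c = 2 > log_3(8) = 1.8928
T(n) = O(n^2) = O(n^2)

For T(n) = 8T(n/3) + O(n^2): log_3(8) = 1.8928. This is Case 3 of the Master Theorem (c > log_b(a), work dominated by root), giving O(n^2).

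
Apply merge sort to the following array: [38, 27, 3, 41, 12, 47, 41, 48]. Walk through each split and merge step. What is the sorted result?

Merge sort trace:

Split: [38, 27, 3, 41, 12, 47, 41, 48] -> [38, 27, 3, 41] and [12, 47, 41, 48]
  Split: [38, 27, 3, 41] -> [38, 27] and [3, 41]
    Split: [38, 27] -> [38] and [27]
    Merge: [38] + [27] -> [27, 38]
    Split: [3, 41] -> [3] and [41]
    Merge: [3] + [41] -> [3, 41]
  Merge: [27, 38] + [3, 41] -> [3, 27, 38, 41]
  Split: [12, 47, 41, 48] -> [12, 47] and [41, 48]
    Split: [12, 47] -> [12] and [47]
    Merge: [12] + [47] -> [12, 47]
    Split: [41, 48] -> [41] and [48]
    Merge: [41] + [48] -> [41, 48]
  Merge: [12, 47] + [41, 48] -> [12, 41, 47, 48]
Merge: [3, 27, 38, 41] + [12, 41, 47, 48] -> [3, 12, 27, 38, 41, 41, 47, 48]

Final sorted array: [3, 12, 27, 38, 41, 41, 47, 48]

The merge sort proceeds by recursively splitting the array and merging sorted halves.
After all merges, the sorted array is [3, 12, 27, 38, 41, 41, 47, 48].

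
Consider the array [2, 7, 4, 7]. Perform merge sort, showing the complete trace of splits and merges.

Merge sort trace:

Split: [2, 7, 4, 7] -> [2, 7] and [4, 7]
  Split: [2, 7] -> [2] and [7]
  Merge: [2] + [7] -> [2, 7]
  Split: [4, 7] -> [4] and [7]
  Merge: [4] + [7] -> [4, 7]
Merge: [2, 7] + [4, 7] -> [2, 4, 7, 7]

Final sorted array: [2, 4, 7, 7]

The merge sort proceeds by recursively splitting the array and merging sorted halves.
After all merges, the sorted array is [2, 4, 7, 7].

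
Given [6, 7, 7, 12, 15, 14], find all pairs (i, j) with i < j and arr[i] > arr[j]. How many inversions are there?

Finding inversions in [6, 7, 7, 12, 15, 14]:

(4, 5): arr[4]=15 > arr[5]=14

Total inversions: 1

The array has 1 inversion(s): (4,5). Each pair (i,j) satisfies i < j and arr[i] > arr[j].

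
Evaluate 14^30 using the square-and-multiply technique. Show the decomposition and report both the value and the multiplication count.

Computing 14^30 by squaring (build up from 14^1; each line after the first costs one multiplication):

14^1 = 14
14^2 = (14^1)^2 = 14^2 = 196
14^3 = 14 * 14^2 = 14 * 196 = 2744
14^6 = (14^3)^2 = 2744^2 = 7529536
14^7 = 14 * 14^6 = 14 * 7529536 = 105413504
14^14 = (14^7)^2 = 105413504^2 = 11112006825558016
14^15 = 14 * 14^14 = 14 * 11112006825558016 = 155568095557812224
14^30 = (14^15)^2 = 155568095557812224^2 = 24201432355484595421941037243826176

Result: 24201432355484595421941037243826176
Multiplications needed: 7 (7 lines after 14^1)

14^30 = 24201432355484595421941037243826176. Using exponentiation by squaring, this requires 7 multiplications. The key idea: if the exponent is even, square the half-power; if odd, multiply by the base once.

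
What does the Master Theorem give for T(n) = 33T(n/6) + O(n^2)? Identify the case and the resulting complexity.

Master Theorem for T(n) = 33T(n/6) + O(n^2):

a = 33, b = 6, c = 2
log_b(a) = log_6(33) = 1.9514

Case 3: c = 2 > log_6(33) = 1.9514
T(n) = O(n^2) = O(n^2)

For T(n) = 33T(n/6) + O(n^2): log_6(33) = 1.9514. This is Case 3 of the Master Theorem (c > log_b(a), work dominated by root), giving O(n^2).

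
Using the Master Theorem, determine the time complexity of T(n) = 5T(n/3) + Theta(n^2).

Master Theorem for T(n) = 5T(n/3) + O(n^2):

a = 5, b = 3, c = 2
log_b(a) = log_3(5) = 1.4650

Case 3: c = 2 > log_3(5) = 1.4650
T(n) = O(n^2) = O(n^2)

For T(n) = 5T(n/3) + O(n^2): log_3(5) = 1.4650. This is Case 3 of the Master Theorem (c > log_b(a), work dominated by root), giving O(n^2).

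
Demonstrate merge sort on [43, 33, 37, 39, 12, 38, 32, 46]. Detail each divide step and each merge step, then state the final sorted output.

Merge sort trace:

Split: [43, 33, 37, 39, 12, 38, 32, 46] -> [43, 33, 37, 39] and [12, 38, 32, 46]
  Split: [43, 33, 37, 39] -> [43, 33] and [37, 39]
    Split: [43, 33] -> [43] and [33]
    Merge: [43] + [33] -> [33, 43]
    Split: [37, 39] -> [37] and [39]
    Merge: [37] + [39] -> [37, 39]
  Merge: [33, 43] + [37, 39] -> [33, 37, 39, 43]
  Split: [12, 38, 32, 46] -> [12, 38] and [32, 46]
    Split: [12, 38] -> [12] and [38]
    Merge: [12] + [38] -> [12, 38]
    Split: [32, 46] -> [32] and [46]
    Merge: [32] + [46] -> [32, 46]
  Merge: [12, 38] + [32, 46] -> [12, 32, 38, 46]
Merge: [33, 37, 39, 43] + [12, 32, 38, 46] -> [12, 32, 33, 37, 38, 39, 43, 46]

Final sorted array: [12, 32, 33, 37, 38, 39, 43, 46]

The merge sort proceeds by recursively splitting the array and merging sorted halves.
After all merges, the sorted array is [12, 32, 33, 37, 38, 39, 43, 46].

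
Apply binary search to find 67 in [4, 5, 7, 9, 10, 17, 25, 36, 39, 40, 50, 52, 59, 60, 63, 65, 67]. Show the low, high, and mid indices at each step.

Binary search for 67 in [4, 5, 7, 9, 10, 17, 25, 36, 39, 40, 50, 52, 59, 60, 63, 65, 67]:

lo=0, hi=16, mid=8, arr[mid]=39 -> 39 < 67, search right half
lo=9, hi=16, mid=12, arr[mid]=59 -> 59 < 67, search right half
lo=13, hi=16, mid=14, arr[mid]=63 -> 63 < 67, search right half
lo=15, hi=16, mid=15, arr[mid]=65 -> 65 < 67, search right half
lo=16, hi=16, mid=16, arr[mid]=67 -> Found target at index 16!

Binary search finds 67 at index 16 after 5 comparisons. The search repeatedly halves the search space by comparing with the middle element.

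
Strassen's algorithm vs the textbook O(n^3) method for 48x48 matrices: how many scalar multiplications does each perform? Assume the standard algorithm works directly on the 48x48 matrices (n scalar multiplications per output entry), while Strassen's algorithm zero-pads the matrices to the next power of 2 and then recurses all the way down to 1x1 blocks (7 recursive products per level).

Matrix multiplication for 48x48 matrices:

Strassen's algorithm requires power-of-2 dimensions. Pad 48x48 to 64x64 (next power of 2).

Standard algorithm: 48^3 = 110592 multiplications
Strassen's algorithm: 7^(log2(64)) = 7^6 = 117649 multiplications
Difference: 110592 - 117649 = -7057 (Strassen uses MORE here due to padding overhead — for small or just-over-power-of-2 n, padding can outweigh the per-level savings)

Standard: 110592 multiplications (48^3). Strassen: 117649 multiplications (7^6, after padding to 64x64). Strassen reduces 8 recursive multiplications to 7 at each level.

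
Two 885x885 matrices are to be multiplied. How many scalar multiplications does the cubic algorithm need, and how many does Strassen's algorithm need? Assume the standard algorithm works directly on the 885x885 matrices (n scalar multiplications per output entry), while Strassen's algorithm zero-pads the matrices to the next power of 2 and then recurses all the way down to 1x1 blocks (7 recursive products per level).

Matrix multiplication for 885x885 matrices:

Strassen's algorithm requires power-of-2 dimensions. Pad 885x885 to 1024x1024 (next power of 2).

Standard algorithm: 885^3 = 693154125 multiplications
Strassen's algorithm: 7^(log2(1024)) = 7^10 = 282475249 multiplications
Savings: 693154125 - 282475249 = 410678876 multiplications

Standard: 693154125 multiplications (885^3). Strassen: 282475249 multiplications (7^10, after padding to 1024x1024). Strassen reduces 8 recursive multiplications to 7 at each level.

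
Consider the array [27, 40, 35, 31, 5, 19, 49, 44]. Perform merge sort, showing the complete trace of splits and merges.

Merge sort trace:

Split: [27, 40, 35, 31, 5, 19, 49, 44] -> [27, 40, 35, 31] and [5, 19, 49, 44]
  Split: [27, 40, 35, 31] -> [27, 40] and [35, 31]
    Split: [27, 40] -> [27] and [40]
    Merge: [27] + [40] -> [27, 40]
    Split: [35, 31] -> [35] and [31]
    Merge: [35] + [31] -> [31, 35]
  Merge: [27, 40] + [31, 35] -> [27, 31, 35, 40]
  Split: [5, 19, 49, 44] -> [5, 19] and [49, 44]
    Split: [5, 19] -> [5] and [19]
    Merge: [5] + [19] -> [5, 19]
    Split: [49, 44] -> [49] and [44]
    Merge: [49] + [44] -> [44, 49]
  Merge: [5, 19] + [44, 49] -> [5, 19, 44, 49]
Merge: [27, 31, 35, 40] + [5, 19, 44, 49] -> [5, 19, 27, 31, 35, 40, 44, 49]

Final sorted array: [5, 19, 27, 31, 35, 40, 44, 49]

The merge sort proceeds by recursively splitting the array and merging sorted halves.
After all merges, the sorted array is [5, 19, 27, 31, 35, 40, 44, 49].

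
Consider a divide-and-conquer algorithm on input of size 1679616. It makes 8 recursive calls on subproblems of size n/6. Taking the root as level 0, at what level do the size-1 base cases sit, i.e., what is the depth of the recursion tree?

For divide and conquer with division factor 6:

Problem sizes at each level:
Level 0: 1679616
Level 1: 279936
Level 2: 46656
Level 3: 7776
Level 4: 1296
Level 5: 216
Level 6: 36
Level 7: 6
Level 8: 1

The root is level 0 and the size-1 base case is level 8 (the tree spans levels 0 through 8, i.e. 9 levels counting the root), so the depth is the number of divisions: log_6(1679616) = 8

The recursion tree depth is log_6(1679616) = 8. At each level, the problem size is divided by 6, so it takes 8 divisions to reduce to a base case of size 1. The algorithm makes 8 recursive calls at each level.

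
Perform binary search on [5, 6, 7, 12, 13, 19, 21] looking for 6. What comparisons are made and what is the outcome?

Binary search for 6 in [5, 6, 7, 12, 13, 19, 21]:

lo=0, hi=6, mid=3, arr[mid]=12 -> 12 > 6, search left half
lo=0, hi=2, mid=1, arr[mid]=6 -> Found target at index 1!

Binary search finds 6 at index 1 after 2 comparisons. The search repeatedly halves the search space by comparing with the middle element.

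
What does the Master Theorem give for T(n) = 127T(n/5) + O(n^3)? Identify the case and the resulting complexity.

Master Theorem for T(n) = 127T(n/5) + O(n^3):

a = 127, b = 5, c = 3
log_b(a) = log_5(127) = 3.0099

Case 1: c = 3 < log_5(127) = 3.0099
T(n) = O(n^(log_5 127))

For T(n) = 127T(n/5) + O(n^3): log_5(127) = 3.0099. This is Case 1 of the Master Theorem (c < log_b(a), work dominated by leaves), giving O(n^(log_5 127)).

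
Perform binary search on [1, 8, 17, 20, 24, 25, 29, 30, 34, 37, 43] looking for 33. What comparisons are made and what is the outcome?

Binary search for 33 in [1, 8, 17, 20, 24, 25, 29, 30, 34, 37, 43]:

lo=0, hi=10, mid=5, arr[mid]=25 -> 25 < 33, search right half
lo=6, hi=10, mid=8, arr[mid]=34 -> 34 > 33, search left half
lo=6, hi=7, mid=6, arr[mid]=29 -> 29 < 33, search right half
lo=7, hi=7, mid=7, arr[mid]=30 -> 30 < 33, search right half
lo=8 > hi=7, target 33 not found

Binary search determines that 33 is not in the array after 4 comparisons. The search space was exhausted without finding the target.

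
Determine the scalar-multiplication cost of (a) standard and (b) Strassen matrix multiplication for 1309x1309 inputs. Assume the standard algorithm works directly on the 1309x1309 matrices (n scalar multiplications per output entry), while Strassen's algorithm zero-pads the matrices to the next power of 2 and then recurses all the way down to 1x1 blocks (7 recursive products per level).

Matrix multiplication for 1309x1309 matrices:

Strassen's algorithm requires power-of-2 dimensions. Pad 1309x1309 to 2048x2048 (next power of 2).

Standard algorithm: 1309^3 = 2242946629 multiplications
Strassen's algorithm: 7^(log2(2048)) = 7^11 = 1977326743 multiplications
Savings: 2242946629 - 1977326743 = 265619886 multiplications

Standard: 2242946629 multiplications (1309^3). Strassen: 1977326743 multiplications (7^11, after padding to 2048x2048). Strassen reduces 8 recursive multiplications to 7 at each level.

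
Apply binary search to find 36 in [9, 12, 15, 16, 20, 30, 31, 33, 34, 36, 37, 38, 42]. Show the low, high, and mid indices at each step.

Binary search for 36 in [9, 12, 15, 16, 20, 30, 31, 33, 34, 36, 37, 38, 42]:

lo=0, hi=12, mid=6, arr[mid]=31 -> 31 < 36, search right half
lo=7, hi=12, mid=9, arr[mid]=36 -> Found target at index 9!

Binary search finds 36 at index 9 after 2 comparisons. The search repeatedly halves the search space by comparing with the middle element.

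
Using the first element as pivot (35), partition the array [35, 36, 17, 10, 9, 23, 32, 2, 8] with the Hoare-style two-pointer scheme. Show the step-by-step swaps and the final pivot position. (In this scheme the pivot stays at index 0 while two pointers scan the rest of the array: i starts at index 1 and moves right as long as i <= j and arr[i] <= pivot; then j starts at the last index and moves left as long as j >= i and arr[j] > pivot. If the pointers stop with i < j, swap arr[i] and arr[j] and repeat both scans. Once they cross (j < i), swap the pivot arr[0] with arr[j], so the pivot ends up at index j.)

Hoare-style two-pointer partition with pivot = 35:

Initial array: [35, 36, 17, 10, 9, 23, 32, 2, 8]

Pointers start at i = 1, j = 8.
i stops at index 1 (arr[1]=36 > 35), j stops at index 8 (arr[8]=8 <= 35): swap arr[1] and arr[8], array becomes [35, 8, 17, 10, 9, 23, 32, 2, 36]
i ends at 8, j ends at 7: the pointers have crossed (j < i), so scanning stops.

Swap pivot arr[0] with arr[7] to place pivot at position 7: [2, 8, 17, 10, 9, 23, 32, 35, 36]
Pivot position: 7

After partitioning with pivot 35, the array becomes [2, 8, 17, 10, 9, 23, 32, 35, 36]. The pivot is placed at index 7. All elements to the left of the pivot are <= 35, and all elements to the right are > 35.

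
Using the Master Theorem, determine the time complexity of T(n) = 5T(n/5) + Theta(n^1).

Master Theorem for T(n) = 5T(n/5) + O(n^1):

a = 5, b = 5, c = 1
log_b(a) = log_5(5) = 1.0000

Case 2: c = 1 = log_5(5) = 1.0000
T(n) = O(n^1 log n) = O(n log n)

For T(n) = 5T(n/5) + O(n^1): log_5(5) = 1.0000. This is Case 2 of the Master Theorem (c = log_b(a), equal work at all levels), giving O(n log n).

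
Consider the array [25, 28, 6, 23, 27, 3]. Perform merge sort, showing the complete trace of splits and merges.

Merge sort trace:

Split: [25, 28, 6, 23, 27, 3] -> [25, 28, 6] and [23, 27, 3]
  Split: [25, 28, 6] -> [25] and [28, 6]
    Split: [28, 6] -> [28] and [6]
    Merge: [28] + [6] -> [6, 28]
  Merge: [25] + [6, 28] -> [6, 25, 28]
  Split: [23, 27, 3] -> [23] and [27, 3]
    Split: [27, 3] -> [27] and [3]
    Merge: [27] + [3] -> [3, 27]
  Merge: [23] + [3, 27] -> [3, 23, 27]
Merge: [6, 25, 28] + [3, 23, 27] -> [3, 6, 23, 25, 27, 28]

Final sorted array: [3, 6, 23, 25, 27, 28]

The merge sort proceeds by recursively splitting the array and merging sorted halves.
After all merges, the sorted array is [3, 6, 23, 25, 27, 28].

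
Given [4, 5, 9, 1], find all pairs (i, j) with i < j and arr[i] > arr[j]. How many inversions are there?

Finding inversions in [4, 5, 9, 1]:

(0, 3): arr[0]=4 > arr[3]=1
(1, 3): arr[1]=5 > arr[3]=1
(2, 3): arr[2]=9 > arr[3]=1

Total inversions: 3

The array has 3 inversion(s): (0,3), (1,3), (2,3). Each pair (i,j) satisfies i < j and arr[i] > arr[j].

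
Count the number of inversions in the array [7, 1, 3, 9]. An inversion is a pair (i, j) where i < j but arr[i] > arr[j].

Finding inversions in [7, 1, 3, 9]:

(0, 1): arr[0]=7 > arr[1]=1
(0, 2): arr[0]=7 > arr[2]=3

Total inversions: 2

The array has 2 inversion(s): (0,1), (0,2). Each pair (i,j) satisfies i < j and arr[i] > arr[j].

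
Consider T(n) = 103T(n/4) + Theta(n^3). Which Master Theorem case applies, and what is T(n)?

Master Theorem for T(n) = 103T(n/4) + O(n^3):

a = 103, b = 4, c = 3
log_b(a) = log_4(103) = 3.3433

Case 1: c = 3 < log_4(103) = 3.3433
T(n) = O(n^(log_4 103))

For T(n) = 103T(n/4) + O(n^3): log_4(103) = 3.3433. This is Case 1 of the Master Theorem (c < log_b(a), work dominated by leaves), giving O(n^(log_4 103)).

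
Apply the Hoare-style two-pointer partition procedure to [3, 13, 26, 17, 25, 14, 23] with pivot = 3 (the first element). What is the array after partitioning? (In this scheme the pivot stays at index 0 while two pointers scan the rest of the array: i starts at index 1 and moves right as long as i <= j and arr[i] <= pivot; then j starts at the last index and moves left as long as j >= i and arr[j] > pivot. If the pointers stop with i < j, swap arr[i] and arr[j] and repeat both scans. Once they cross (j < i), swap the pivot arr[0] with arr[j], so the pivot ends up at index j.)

Hoare-style two-pointer partition with pivot = 3:

Initial array: [3, 13, 26, 17, 25, 14, 23]

Pointers start at i = 1, j = 6.
i ends at 1, j ends at 0: the pointers have crossed (j < i), so scanning stops.

j = 0, so swapping arr[0] with arr[j] leaves the pivot at position 0: [3, 13, 26, 17, 25, 14, 23]
Pivot position: 0

After partitioning with pivot 3, the array becomes [3, 13, 26, 17, 25, 14, 23]. The pivot is placed at index 0. All elements to the left of the pivot are <= 3, and all elements to the right are > 3.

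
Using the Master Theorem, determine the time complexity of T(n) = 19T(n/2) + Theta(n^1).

Master Theorem for T(n) = 19T(n/2) + O(n^1):

a = 19, b = 2, c = 1
log_b(a) = log_2(19) = 4.2479

Case 1: c = 1 < log_2(19) = 4.2479
T(n) = O(n^(log_2 19))

For T(n) = 19T(n/2) + O(n^1): log_2(19) = 4.2479. This is Case 1 of the Master Theorem (c < log_b(a), work dominated by leaves), giving O(n^(log_2 19)).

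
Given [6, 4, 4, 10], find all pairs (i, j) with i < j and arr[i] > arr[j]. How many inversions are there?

Finding inversions in [6, 4, 4, 10]:

(0, 1): arr[0]=6 > arr[1]=4
(0, 2): arr[0]=6 > arr[2]=4

Total inversions: 2

The array has 2 inversion(s): (0,1), (0,2). Each pair (i,j) satisfies i < j and arr[i] > arr[j].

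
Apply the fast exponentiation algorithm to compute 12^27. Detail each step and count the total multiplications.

Computing 12^27 by squaring (build up from 12^1; each line after the first costs one multiplication):

12^1 = 12
12^2 = (12^1)^2 = 12^2 = 144
12^3 = 12 * 12^2 = 12 * 144 = 1728
12^6 = (12^3)^2 = 1728^2 = 2985984
12^12 = (12^6)^2 = 2985984^2 = 8916100448256
12^13 = 12 * 12^12 = 12 * 8916100448256 = 106993205379072
12^26 = (12^13)^2 = 106993205379072^2 = 11447545997288281555215581184
12^27 = 12 * 12^26 = 12 * 11447545997288281555215581184 = 137370551967459378662586974208

Result: 137370551967459378662586974208
Multiplications needed: 7 (7 lines after 12^1)

12^27 = 137370551967459378662586974208. Using exponentiation by squaring, this requires 7 multiplications. The key idea: if the exponent is even, square the half-power; if odd, multiply by the base once.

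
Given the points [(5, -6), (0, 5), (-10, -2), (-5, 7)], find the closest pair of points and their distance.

Computing all pairwise distances among 4 points:

d((5, -6), (0, 5)) = 12.083
d((5, -6), (-10, -2)) = 15.5242
d((5, -6), (-5, 7)) = 16.4012
d((0, 5), (-10, -2)) = 12.2066
d((0, 5), (-5, 7)) = 5.3852 <-- minimum
d((-10, -2), (-5, 7)) = 10.2956

Closest pair: (0, 5) and (-5, 7) with distance 5.3852

The closest pair is (0, 5) and (-5, 7) with Euclidean distance 5.3852. For 4 points, brute-force pairwise comparison is shown above. For large n, the divide-and-conquer algorithm (sort by x, recurse on halves, check the dividing strip) achieves O(n log n).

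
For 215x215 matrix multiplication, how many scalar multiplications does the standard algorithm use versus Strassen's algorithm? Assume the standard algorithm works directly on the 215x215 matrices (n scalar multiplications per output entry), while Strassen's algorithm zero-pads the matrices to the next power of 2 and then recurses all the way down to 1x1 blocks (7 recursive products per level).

Matrix multiplication for 215x215 matrices:

Strassen's algorithm requires power-of-2 dimensions. Pad 215x215 to 256x256 (next power of 2).

Standard algorithm: 215^3 = 9938375 multiplications
Strassen's algorithm: 7^(log2(256)) = 7^8 = 5764801 multiplications
Savings: 9938375 - 5764801 = 4173574 multiplications

Standard: 9938375 multiplications (215^3). Strassen: 5764801 multiplications (7^8, after padding to 256x256). Strassen reduces 8 recursive multiplications to 7 at each level.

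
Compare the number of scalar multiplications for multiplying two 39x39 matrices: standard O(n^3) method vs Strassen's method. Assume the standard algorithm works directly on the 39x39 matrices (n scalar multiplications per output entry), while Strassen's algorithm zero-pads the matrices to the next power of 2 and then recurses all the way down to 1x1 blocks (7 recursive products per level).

Matrix multiplication for 39x39 matrices:

Strassen's algorithm requires power-of-2 dimensions. Pad 39x39 to 64x64 (next power of 2).

Standard algorithm: 39^3 = 59319 multiplications
Strassen's algorithm: 7^(log2(64)) = 7^6 = 117649 multiplications
Difference: 59319 - 117649 = -58330 (Strassen uses MORE here due to padding overhead — for small or just-over-power-of-2 n, padding can outweigh the per-level savings)

Standard: 59319 multiplications (39^3). Strassen: 117649 multiplications (7^6, after padding to 64x64). Strassen reduces 8 recursive multiplications to 7 at each level.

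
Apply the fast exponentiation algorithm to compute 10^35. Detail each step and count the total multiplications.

Computing 10^35 by squaring (build up from 10^1; each line after the first costs one multiplication):

10^1 = 10
10^2 = (10^1)^2 = 10^2 = 100
10^4 = (10^2)^2 = 100^2 = 10000
10^8 = (10^4)^2 = 10000^2 = 100000000
10^16 = (10^8)^2 = 100000000^2 = 10000000000000000
10^17 = 10 * 10^16 = 10 * 10000000000000000 = 100000000000000000
10^34 = (10^17)^2 = 100000000000000000^2 = 10000000000000000000000000000000000
10^35 = 10 * 10^34 = 10 * 10000000000000000000000000000000000 = 100000000000000000000000000000000000

Result: 100000000000000000000000000000000000
Multiplications needed: 7 (7 lines after 10^1)

10^35 = 100000000000000000000000000000000000. Using exponentiation by squaring, this requires 7 multiplications. The key idea: if the exponent is even, square the half-power; if odd, multiply by the base once.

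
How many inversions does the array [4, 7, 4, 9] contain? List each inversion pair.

Finding inversions in [4, 7, 4, 9]:

(1, 2): arr[1]=7 > arr[2]=4

Total inversions: 1

The array has 1 inversion(s): (1,2). Each pair (i,j) satisfies i < j and arr[i] > arr[j].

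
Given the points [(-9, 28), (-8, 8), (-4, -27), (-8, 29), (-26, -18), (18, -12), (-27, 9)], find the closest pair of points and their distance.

Computing all pairwise distances among 7 points:

d((-9, 28), (-8, 8)) = 20.025
d((-9, 28), (-4, -27)) = 55.2268
d((-9, 28), (-8, 29)) = 1.4142 <-- minimum
d((-9, 28), (-26, -18)) = 49.0408
d((-9, 28), (18, -12)) = 48.2597
d((-9, 28), (-27, 9)) = 26.1725
d((-8, 8), (-4, -27)) = 35.2278
d((-8, 8), (-8, 29)) = 21.0
d((-8, 8), (-26, -18)) = 31.6228
d((-8, 8), (18, -12)) = 32.8024
d((-8, 8), (-27, 9)) = 19.0263
d((-4, -27), (-8, 29)) = 56.1427
d((-4, -27), (-26, -18)) = 23.7697
d((-4, -27), (18, -12)) = 26.6271
d((-4, -27), (-27, 9)) = 42.72
d((-8, 29), (-26, -18)) = 50.3289
d((-8, 29), (18, -12)) = 48.5489
d((-8, 29), (-27, 9)) = 27.5862
d((-26, -18), (18, -12)) = 44.4072
d((-26, -18), (-27, 9)) = 27.0185
d((18, -12), (-27, 9)) = 49.6588

Closest pair: (-9, 28) and (-8, 29) with distance 1.4142

The closest pair is (-9, 28) and (-8, 29) with Euclidean distance 1.4142. For 7 points, brute-force pairwise comparison is shown above. For large n, the divide-and-conquer algorithm (sort by x, recurse on halves, check the dividing strip) achieves O(n log n).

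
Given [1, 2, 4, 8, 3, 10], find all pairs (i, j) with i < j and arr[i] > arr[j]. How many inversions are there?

Finding inversions in [1, 2, 4, 8, 3, 10]:

(2, 4): arr[2]=4 > arr[4]=3
(3, 4): arr[3]=8 > arr[4]=3

Total inversions: 2

The array has 2 inversion(s): (2,4), (3,4). Each pair (i,j) satisfies i < j and arr[i] > arr[j].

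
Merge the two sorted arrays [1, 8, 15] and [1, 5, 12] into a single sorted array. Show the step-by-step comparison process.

Merging process:

Compare 1 vs 1: take 1 from left. Merged: [1]
Compare 8 vs 1: take 1 from right. Merged: [1, 1]
Compare 8 vs 5: take 5 from right. Merged: [1, 1, 5]
Compare 8 vs 12: take 8 from left. Merged: [1, 1, 5, 8]
Compare 15 vs 12: take 12 from right. Merged: [1, 1, 5, 8, 12]
Append remaining from left: [15]. Merged: [1, 1, 5, 8, 12, 15]

Final merged array: [1, 1, 5, 8, 12, 15]
Total comparisons: 5

The merged array is [1, 1, 5, 8, 12, 15], requiring 5 comparisons. The merge step runs in O(n) time where n is the total number of elements.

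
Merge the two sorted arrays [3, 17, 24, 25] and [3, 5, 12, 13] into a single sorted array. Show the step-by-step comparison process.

Merging process:

Compare 3 vs 3: take 3 from left. Merged: [3]
Compare 17 vs 3: take 3 from right. Merged: [3, 3]
Compare 17 vs 5: take 5 from right. Merged: [3, 3, 5]
Compare 17 vs 12: take 12 from right. Merged: [3, 3, 5, 12]
Compare 17 vs 13: take 13 from right. Merged: [3, 3, 5, 12, 13]
Append remaining from left: [17, 24, 25]. Merged: [3, 3, 5, 12, 13, 17, 24, 25]

Final merged array: [3, 3, 5, 12, 13, 17, 24, 25]
Total comparisons: 5

The merged array is [3, 3, 5, 12, 13, 17, 24, 25], requiring 5 comparisons. The merge step runs in O(n) time where n is the total number of elements.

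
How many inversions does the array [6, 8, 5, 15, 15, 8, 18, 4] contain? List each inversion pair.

Finding inversions in [6, 8, 5, 15, 15, 8, 18, 4]:

(0, 2): arr[0]=6 > arr[2]=5
(0, 7): arr[0]=6 > arr[7]=4
(1, 2): arr[1]=8 > arr[2]=5
(1, 7): arr[1]=8 > arr[7]=4
(2, 7): arr[2]=5 > arr[7]=4
(3, 5): arr[3]=15 > arr[5]=8
(3, 7): arr[3]=15 > arr[7]=4
(4, 5): arr[4]=15 > arr[5]=8
(4, 7): arr[4]=15 > arr[7]=4
(5, 7): arr[5]=8 > arr[7]=4
(6, 7): arr[6]=18 > arr[7]=4

Total inversions: 11

The array has 11 inversion(s): (0,2), (0,7), (1,2), (1,7), (2,7), (3,5), (3,7), (4,5), (4,7), (5,7), (6,7). Each pair (i,j) satisfies i < j and arr[i] > arr[j].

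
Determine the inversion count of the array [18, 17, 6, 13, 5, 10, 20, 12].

Finding inversions in [18, 17, 6, 13, 5, 10, 20, 12]:

(0, 1): arr[0]=18 > arr[1]=17
(0, 2): arr[0]=18 > arr[2]=6
(0, 3): arr[0]=18 > arr[3]=13
(0, 4): arr[0]=18 > arr[4]=5
(0, 5): arr[0]=18 > arr[5]=10
(0, 7): arr[0]=18 > arr[7]=12
(1, 2): arr[1]=17 > arr[2]=6
(1, 3): arr[1]=17 > arr[3]=13
(1, 4): arr[1]=17 > arr[4]=5
(1, 5): arr[1]=17 > arr[5]=10
(1, 7): arr[1]=17 > arr[7]=12
(2, 4): arr[2]=6 > arr[4]=5
(3, 4): arr[3]=13 > arr[4]=5
(3, 5): arr[3]=13 > arr[5]=10
(3, 7): arr[3]=13 > arr[7]=12
(6, 7): arr[6]=20 > arr[7]=12

Total inversions: 16

The array has 16 inversion(s): (0,1), (0,2), (0,3), (0,4), (0,5), (0,7), (1,2), (1,3), (1,4), (1,5), (1,7), (2,4), (3,4), (3,5), (3,7), (6,7). Each pair (i,j) satisfies i < j and arr[i] > arr[j].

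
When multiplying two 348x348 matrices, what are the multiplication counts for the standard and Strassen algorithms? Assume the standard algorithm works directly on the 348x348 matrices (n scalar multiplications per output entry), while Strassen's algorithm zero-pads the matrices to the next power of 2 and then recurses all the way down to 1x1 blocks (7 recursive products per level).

Matrix multiplication for 348x348 matrices:

Strassen's algorithm requires power-of-2 dimensions. Pad 348x348 to 512x512 (next power of 2).

Standard algorithm: 348^3 = 42144192 multiplications
Strassen's algorithm: 7^(log2(512)) = 7^9 = 40353607 multiplications
Savings: 42144192 - 40353607 = 1790585 multiplications

Standard: 42144192 multiplications (348^3). Strassen: 40353607 multiplications (7^9, after padding to 512x512). Strassen reduces 8 recursive multiplications to 7 at each level.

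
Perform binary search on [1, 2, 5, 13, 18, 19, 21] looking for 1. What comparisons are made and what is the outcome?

Binary search for 1 in [1, 2, 5, 13, 18, 19, 21]:

lo=0, hi=6, mid=3, arr[mid]=13 -> 13 > 1, search left half
lo=0, hi=2, mid=1, arr[mid]=2 -> 2 > 1, search left half
lo=0, hi=0, mid=0, arr[mid]=1 -> Found target at index 0!

Binary search finds 1 at index 0 after 3 comparisons. The search repeatedly halves the search space by comparing with the middle element.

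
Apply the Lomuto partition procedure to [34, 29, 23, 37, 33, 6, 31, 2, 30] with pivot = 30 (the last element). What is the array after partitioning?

Lomuto partition with pivot = 30:

Initial array: [34, 29, 23, 37, 33, 6, 31, 2, 30]

arr[0]=34 > 30: no swap
arr[1]=29 <= 30: swap with position 0, array becomes [29, 34, 23, 37, 33, 6, 31, 2, 30]
arr[2]=23 <= 30: swap with position 1, array becomes [29, 23, 34, 37, 33, 6, 31, 2, 30]
arr[3]=37 > 30: no swap
arr[4]=33 > 30: no swap
arr[5]=6 <= 30: swap with position 2, array becomes [29, 23, 6, 37, 33, 34, 31, 2, 30]
arr[6]=31 > 30: no swap
arr[7]=2 <= 30: swap with position 3, array becomes [29, 23, 6, 2, 33, 34, 31, 37, 30]

Place pivot at position 4: [29, 23, 6, 2, 30, 34, 31, 37, 33]
Pivot position: 4

After partitioning with pivot 30, the array becomes [29, 23, 6, 2, 30, 34, 31, 37, 33]. The pivot is placed at index 4. All elements to the left of the pivot are <= 30, and all elements to the right are > 30.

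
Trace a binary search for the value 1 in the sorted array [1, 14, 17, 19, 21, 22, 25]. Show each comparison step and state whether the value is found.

Binary search for 1 in [1, 14, 17, 19, 21, 22, 25]:

lo=0, hi=6, mid=3, arr[mid]=19 -> 19 > 1, search left half
lo=0, hi=2, mid=1, arr[mid]=14 -> 14 > 1, search left half
lo=0, hi=0, mid=0, arr[mid]=1 -> Found target at index 0!

Binary search finds 1 at index 0 after 3 comparisons. The search repeatedly halves the search space by comparing with the middle element.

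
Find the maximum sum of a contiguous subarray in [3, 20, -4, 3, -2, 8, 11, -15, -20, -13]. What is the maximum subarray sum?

Using Kadane's algorithm on [3, 20, -4, 3, -2, 8, 11, -15, -20, -13]:

Scanning through the array:
Position 1 (value 20): max_ending_here = 23, max_so_far = 23
Position 2 (value -4): max_ending_here = 19, max_so_far = 23
Position 3 (value 3): max_ending_here = 22, max_so_far = 23
Position 4 (value -2): max_ending_here = 20, max_so_far = 23
Position 5 (value 8): max_ending_here = 28, max_so_far = 28
Position 6 (value 11): max_ending_here = 39, max_so_far = 39
Position 7 (value -15): max_ending_here = 24, max_so_far = 39
Position 8 (value -20): max_ending_here = 4, max_so_far = 39
Position 9 (value -13): max_ending_here = -9, max_so_far = 39

Maximum subarray: [3, 20, -4, 3, -2, 8, 11]
Maximum sum: 39

The maximum subarray is [3, 20, -4, 3, -2, 8, 11] with sum 39. This subarray runs from index 0 to index 6.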